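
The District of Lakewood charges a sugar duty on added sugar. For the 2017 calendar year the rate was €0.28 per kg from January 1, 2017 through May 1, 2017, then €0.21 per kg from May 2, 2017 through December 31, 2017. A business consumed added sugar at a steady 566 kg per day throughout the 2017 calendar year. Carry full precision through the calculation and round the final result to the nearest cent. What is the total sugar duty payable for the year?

January 1 – May 1, 2017: 121 days × 566 kg/day = 68,486 kg at €0.28/kg → €19,176.08
May 2 – December 31, 2017: 244 days × 566 kg/day = 138,104 kg at €0.21/kg → €29,001.84

€48,177.92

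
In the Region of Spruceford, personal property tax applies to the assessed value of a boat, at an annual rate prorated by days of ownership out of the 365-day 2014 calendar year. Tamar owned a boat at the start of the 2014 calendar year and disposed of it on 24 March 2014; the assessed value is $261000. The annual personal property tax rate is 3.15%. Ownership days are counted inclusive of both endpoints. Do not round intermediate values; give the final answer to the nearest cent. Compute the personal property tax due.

$1869.55

Days held (1 January – 24 March 2014): 83 out of 365
Tax = $261000 × 3.15% × 83/365 = $1869.5466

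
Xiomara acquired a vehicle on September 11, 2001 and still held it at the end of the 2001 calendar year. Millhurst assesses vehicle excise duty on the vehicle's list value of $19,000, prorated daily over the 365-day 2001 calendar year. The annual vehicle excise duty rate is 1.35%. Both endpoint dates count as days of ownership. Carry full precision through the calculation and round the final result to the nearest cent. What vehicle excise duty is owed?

$78.71

Days held (September 11 – December 31, 2001): 112 out of 365
Tax = $19,000 × 1.35% × 112/365 = $78.7068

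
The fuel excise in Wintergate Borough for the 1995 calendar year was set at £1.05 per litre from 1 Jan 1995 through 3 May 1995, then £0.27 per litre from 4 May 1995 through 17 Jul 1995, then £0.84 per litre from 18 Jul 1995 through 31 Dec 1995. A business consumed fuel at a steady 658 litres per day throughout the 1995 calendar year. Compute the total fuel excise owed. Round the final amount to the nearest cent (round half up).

£190,609.44

1 Jan – 3 May 1995: 123 days × 658 litres/day = 80,934 litres at £1.05/litre → £84,980.70
4 May – 17 Jul 1995: 75 days × 658 litres/day = 49,350 litres at £0.27/litre → £13,324.50
18 Jul – 31 Dec 1995: 167 days × 658 litres/day = 109,886 litres at £0.84/litre → £92,304.24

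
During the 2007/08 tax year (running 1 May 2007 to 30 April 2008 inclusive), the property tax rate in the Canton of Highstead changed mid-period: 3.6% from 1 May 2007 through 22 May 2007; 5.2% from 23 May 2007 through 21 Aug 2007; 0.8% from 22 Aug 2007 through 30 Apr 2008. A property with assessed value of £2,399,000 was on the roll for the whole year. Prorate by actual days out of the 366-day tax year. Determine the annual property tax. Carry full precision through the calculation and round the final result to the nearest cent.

1 May – 22 May 2007: 22 days at 3.6% → £2,399,000 × 3.6% × 22/366 = £5,191.2787
23 May – 21 Aug 2007: 91 days at 5.2% → £2,399,000 × 5.2% × 91/366 = £31,016.5792
22 Aug 2007 – 30 Apr 2008: 253 days at 0.8% → £2,399,000 × 0.8% × 253/366 = £13,266.6011
Total = £49,474.4590

£49,474.46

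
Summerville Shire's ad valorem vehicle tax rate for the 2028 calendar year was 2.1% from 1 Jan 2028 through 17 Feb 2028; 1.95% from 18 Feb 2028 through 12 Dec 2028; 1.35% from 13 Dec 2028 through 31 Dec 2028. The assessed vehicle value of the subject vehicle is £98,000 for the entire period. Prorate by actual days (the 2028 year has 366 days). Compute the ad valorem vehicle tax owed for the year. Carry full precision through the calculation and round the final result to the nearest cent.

1 Jan – 17 Feb 2028: 48 days at 2.1% → £98,000 × 2.1% × 48/366 = £269.9016
18 Feb – 12 Dec 2028: 299 days at 1.95% → £98,000 × 1.95% × 299/366 = £1,561.1721
13 Dec – 31 Dec 2028: 19 days at 1.35% → £98,000 × 1.35% × 19/366 = £68.6803
Total = £1,899.7541

£1,899.75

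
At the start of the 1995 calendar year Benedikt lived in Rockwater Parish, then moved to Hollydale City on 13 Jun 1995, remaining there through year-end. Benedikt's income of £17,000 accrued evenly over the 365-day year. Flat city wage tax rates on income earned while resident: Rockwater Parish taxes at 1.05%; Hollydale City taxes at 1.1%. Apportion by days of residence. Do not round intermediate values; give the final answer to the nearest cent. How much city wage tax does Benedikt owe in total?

£183.20

Rockwater Parish, 1 Jan – 12 Jun 1995: 163 days → £17,000 × 1.05% × 163/365 = £79.7137
Hollydale City, 13 Jun – 31 Dec 1995: 202 days → £17,000 × 1.1% × 202/365 = £103.4904
Total = £183.2041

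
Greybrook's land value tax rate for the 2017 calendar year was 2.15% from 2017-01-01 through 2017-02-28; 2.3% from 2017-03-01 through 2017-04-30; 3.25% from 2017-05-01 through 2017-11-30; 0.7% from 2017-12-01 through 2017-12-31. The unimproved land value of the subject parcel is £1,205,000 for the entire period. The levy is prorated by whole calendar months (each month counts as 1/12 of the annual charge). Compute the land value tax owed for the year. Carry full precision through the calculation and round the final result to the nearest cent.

2017-01-01 to 2017-02-28: 2 months at 2.15% → £1,205,000 × 2.15% × 2/12 = £4,317.9167
2017-03-01 to 2017-04-30: 2 months at 2.3% → £1,205,000 × 2.3% × 2/12 = £4,619.1667
2017-05-01 to 2017-11-30: 7 months at 3.25% → £1,205,000 × 3.25% × 7/12 = £22,844.7917
2017-12-01 to 2017-12-31: 1 month at 0.7% → £1,205,000 × 0.7% × 1/12 = £702.9167
Total = £32,484.7917

£32,484.79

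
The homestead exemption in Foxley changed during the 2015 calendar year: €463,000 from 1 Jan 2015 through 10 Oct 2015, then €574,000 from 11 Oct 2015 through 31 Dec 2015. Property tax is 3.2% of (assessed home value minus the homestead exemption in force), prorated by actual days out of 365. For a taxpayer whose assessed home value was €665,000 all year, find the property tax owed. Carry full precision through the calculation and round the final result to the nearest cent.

1 Jan – 10 Oct 2015: 283 days, exemption €463,000 → (€665,000 − €463,000) × 3.2% × 283/365 = €5,011.8137
11 Oct – 31 Dec 2015: 82 days, exemption €574,000 → (€665,000 − €574,000) × 3.2% × 82/365 = €654.2027
Total = €5,666.0164

€5,666.02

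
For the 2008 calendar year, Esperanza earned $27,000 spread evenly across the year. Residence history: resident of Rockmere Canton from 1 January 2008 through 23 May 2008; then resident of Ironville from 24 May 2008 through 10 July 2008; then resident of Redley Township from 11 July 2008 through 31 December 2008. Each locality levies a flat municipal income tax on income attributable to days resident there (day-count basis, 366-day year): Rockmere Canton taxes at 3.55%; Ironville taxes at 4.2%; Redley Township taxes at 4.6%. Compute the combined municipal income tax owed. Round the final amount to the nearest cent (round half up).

$1,116.30

Rockmere Canton, 1 January – 23 May 2008: 144 days → $27,000 × 3.55% × 144/366 = $377.1148
Ironville, 24 May – 10 July 2008: 48 days → $27,000 × 4.2% × 48/366 = $148.7213
Redley Township, 11 July – 31 December 2008: 174 days → $27,000 × 4.6% × 174/366 = $590.4590
Total = $1,116.2951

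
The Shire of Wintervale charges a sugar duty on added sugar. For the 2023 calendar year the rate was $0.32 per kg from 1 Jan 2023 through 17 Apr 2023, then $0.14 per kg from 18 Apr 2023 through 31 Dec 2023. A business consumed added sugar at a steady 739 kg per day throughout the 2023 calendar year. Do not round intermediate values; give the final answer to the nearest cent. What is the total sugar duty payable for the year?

$51,996.04

1 Jan – 17 Apr 2023: 107 days × 739 kg/day = 79,073 kg at $0.32/kg → $25,303.36
18 Apr – 31 Dec 2023: 258 days × 739 kg/day = 190,662 kg at $0.14/kg → $26,692.68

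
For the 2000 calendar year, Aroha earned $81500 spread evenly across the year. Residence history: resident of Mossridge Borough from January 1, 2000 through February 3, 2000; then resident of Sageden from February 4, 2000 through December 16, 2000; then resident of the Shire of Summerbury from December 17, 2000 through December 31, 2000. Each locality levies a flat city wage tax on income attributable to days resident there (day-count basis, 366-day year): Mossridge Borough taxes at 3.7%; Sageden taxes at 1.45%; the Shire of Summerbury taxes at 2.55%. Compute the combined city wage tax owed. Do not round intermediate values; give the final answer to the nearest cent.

Mossridge Borough, January 1 – February 3, 2000: 34 days → $81500 × 3.7% × 34/366 = $280.1284
Sageden, February 4 – December 16, 2000: 317 days → $81500 × 1.45% × 317/366 = $1023.5376
The Shire of Summerbury, December 17 – December 31, 2000: 15 days → $81500 × 2.55% × 15/366 = $85.1742
Total = $1388.8402

$1388.84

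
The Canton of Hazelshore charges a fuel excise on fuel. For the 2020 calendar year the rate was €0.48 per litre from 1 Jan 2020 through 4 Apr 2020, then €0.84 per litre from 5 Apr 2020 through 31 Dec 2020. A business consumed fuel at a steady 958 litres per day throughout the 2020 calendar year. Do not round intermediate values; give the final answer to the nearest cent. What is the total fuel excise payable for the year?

1 Jan – 4 Apr 2020: 95 days × 958 litres/day = 91,010 litres at €0.48/litre → €43684.80
5 Apr – 31 Dec 2020: 271 days × 958 litres/day = 259,618 litres at €0.84/litre → €218079.12

€261763.92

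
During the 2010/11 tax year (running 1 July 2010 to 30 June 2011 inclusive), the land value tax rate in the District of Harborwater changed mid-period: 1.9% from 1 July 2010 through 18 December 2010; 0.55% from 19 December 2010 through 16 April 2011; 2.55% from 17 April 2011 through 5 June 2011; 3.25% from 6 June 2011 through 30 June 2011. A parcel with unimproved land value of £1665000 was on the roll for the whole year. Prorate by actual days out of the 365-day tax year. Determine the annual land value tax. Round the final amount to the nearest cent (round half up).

1 July – 18 December 2010: 171 days at 1.9% → £1665000 × 1.9% × 171/365 = £14820.7808
19 December 2010 – 16 April 2011: 119 days at 0.55% → £1665000 × 0.55% × 119/365 = £2985.5959
17 April – 5 June 2011: 50 days at 2.55% → £1665000 × 2.55% × 50/365 = £5816.0959
6 June – 30 June 2011: 25 days at 3.25% → £1665000 × 3.25% × 25/365 = £3706.3356
Total = £27328.8082

£27328.81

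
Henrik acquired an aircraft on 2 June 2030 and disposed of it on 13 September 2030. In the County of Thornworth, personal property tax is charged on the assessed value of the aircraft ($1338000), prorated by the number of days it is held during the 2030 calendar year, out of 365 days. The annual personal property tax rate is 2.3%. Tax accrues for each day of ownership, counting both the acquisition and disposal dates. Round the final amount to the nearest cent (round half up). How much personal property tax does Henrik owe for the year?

Days held (2 June – 13 September 2030): 104 out of 365
Tax = $1338000 × 2.3% × 104/365 = $8768.4822

$8768.48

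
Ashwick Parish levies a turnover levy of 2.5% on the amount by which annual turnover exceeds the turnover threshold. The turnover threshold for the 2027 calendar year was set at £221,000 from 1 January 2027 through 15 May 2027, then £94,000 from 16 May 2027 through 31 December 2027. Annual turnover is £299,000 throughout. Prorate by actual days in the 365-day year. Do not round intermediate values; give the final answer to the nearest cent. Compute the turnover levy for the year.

1 January – 15 May 2027: 135 days, exemption £221,000 → (£299,000 − £221,000) × 2.5% × 135/365 = £721.2329
16 May – 31 December 2027: 230 days, exemption £94,000 → (£299,000 − £94,000) × 2.5% × 230/365 = £3,229.4521
Total = £3,950.6849

£3,950.68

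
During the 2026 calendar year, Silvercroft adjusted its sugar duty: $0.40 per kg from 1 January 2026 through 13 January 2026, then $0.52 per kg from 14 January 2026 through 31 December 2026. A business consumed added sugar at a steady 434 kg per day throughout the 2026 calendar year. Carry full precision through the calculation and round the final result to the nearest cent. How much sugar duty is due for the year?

1 January – 13 January 2026: 13 days × 434 kg/day = 5,642 kg at $0.40/kg → $2,256.80
14 January – 31 December 2026: 352 days × 434 kg/day = 152,768 kg at $0.52/kg → $79,439.36

$81,696.16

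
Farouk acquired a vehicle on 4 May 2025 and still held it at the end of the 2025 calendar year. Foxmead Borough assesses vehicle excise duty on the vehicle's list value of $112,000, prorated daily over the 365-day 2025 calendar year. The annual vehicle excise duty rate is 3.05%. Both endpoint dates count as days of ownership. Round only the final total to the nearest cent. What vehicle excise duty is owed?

Days held (4 May – 31 December 2025): 242 out of 365
Tax = $112,000 × 3.05% × 242/365 = $2,264.8548

$2,264.85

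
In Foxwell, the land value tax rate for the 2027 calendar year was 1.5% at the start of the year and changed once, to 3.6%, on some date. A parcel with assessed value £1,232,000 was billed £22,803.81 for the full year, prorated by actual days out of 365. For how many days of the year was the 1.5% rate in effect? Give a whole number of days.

304 days

Let d = days at the first rate; then 365 − d days at the second rate.
£1,232,000 × [1.5%·d + 3.6%·(365−d)] / 365 = £22,803.81
Solving gives d = 304, so the new rate took effect on November 1, 2027.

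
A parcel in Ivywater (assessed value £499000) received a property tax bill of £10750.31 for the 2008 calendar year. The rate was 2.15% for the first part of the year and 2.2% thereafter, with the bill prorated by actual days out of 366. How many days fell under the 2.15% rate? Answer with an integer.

334 days

Let d = days at the first rate; then 366 − d days at the second rate.
£499000 × [2.15%·d + 2.2%·(366−d)] / 366 = £10750.31
Solving gives d = 334, so the new rate took effect on 30 November 2008.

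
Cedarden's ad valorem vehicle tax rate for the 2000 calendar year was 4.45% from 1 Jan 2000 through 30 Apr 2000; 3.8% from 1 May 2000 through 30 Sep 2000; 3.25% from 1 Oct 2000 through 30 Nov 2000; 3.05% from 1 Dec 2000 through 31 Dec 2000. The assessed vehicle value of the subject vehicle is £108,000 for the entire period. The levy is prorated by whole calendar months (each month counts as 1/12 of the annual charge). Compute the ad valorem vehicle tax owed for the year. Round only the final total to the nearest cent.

1 Jan – 30 Apr 2000: 4 months at 4.45% → £108,000 × 4.45% × 4/12 = £1,602.0000
1 May – 30 Sep 2000: 5 months at 3.8% → £108,000 × 3.8% × 5/12 = £1,710.0000
1 Oct – 30 Nov 2000: 2 months at 3.25% → £108,000 × 3.25% × 2/12 = £585.0000
1 Dec – 31 Dec 2000: 1 month at 3.05% → £108,000 × 3.05% × 1/12 = £274.5000
Total = £4,171.5000

£4,171.50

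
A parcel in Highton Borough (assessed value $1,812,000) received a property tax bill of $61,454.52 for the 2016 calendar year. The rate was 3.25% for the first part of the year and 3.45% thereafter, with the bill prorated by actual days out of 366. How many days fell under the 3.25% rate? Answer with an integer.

107 days

Let d = days at the first rate; then 366 − d days at the second rate.
$1,812,000 × [3.25%·d + 3.45%·(366−d)] / 366 = $61,454.52
Solving gives d = 107, so the new rate took effect on April 17, 2016.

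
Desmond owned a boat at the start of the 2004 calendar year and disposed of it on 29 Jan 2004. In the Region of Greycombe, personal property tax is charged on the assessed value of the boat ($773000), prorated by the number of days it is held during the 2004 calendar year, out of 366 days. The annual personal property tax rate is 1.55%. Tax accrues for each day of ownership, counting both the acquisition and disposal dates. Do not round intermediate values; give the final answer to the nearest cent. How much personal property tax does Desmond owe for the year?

Days held (1 Jan – 29 Jan 2004): 29 out of 366
Tax = $773000 × 1.55% × 29/366 = $949.3538

$949.35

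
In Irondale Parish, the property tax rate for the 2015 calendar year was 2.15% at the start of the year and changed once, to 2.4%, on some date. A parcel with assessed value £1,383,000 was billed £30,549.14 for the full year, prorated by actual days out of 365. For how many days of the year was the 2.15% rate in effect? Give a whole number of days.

279 days

Let d = days at the first rate; then 365 − d days at the second rate.
£1,383,000 × [2.15%·d + 2.4%·(365−d)] / 365 = £30,549.14
Solving gives d = 279, so the new rate took effect on October 7, 2015.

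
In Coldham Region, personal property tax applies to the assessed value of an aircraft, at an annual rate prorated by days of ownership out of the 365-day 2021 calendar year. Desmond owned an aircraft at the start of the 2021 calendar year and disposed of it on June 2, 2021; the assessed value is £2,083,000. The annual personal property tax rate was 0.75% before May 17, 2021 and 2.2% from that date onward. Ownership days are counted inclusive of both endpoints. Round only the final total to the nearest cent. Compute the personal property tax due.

January 1 – May 16, 2021: 136 days at 0.75% → £2,083,000 × 0.75% × 136/365 = £5,820.9863
May 17 – June 2, 2021: 17 days at 2.2% → £2,083,000 × 2.2% × 17/365 = £2,134.3616
Total = £7,955.3479

£7,955.35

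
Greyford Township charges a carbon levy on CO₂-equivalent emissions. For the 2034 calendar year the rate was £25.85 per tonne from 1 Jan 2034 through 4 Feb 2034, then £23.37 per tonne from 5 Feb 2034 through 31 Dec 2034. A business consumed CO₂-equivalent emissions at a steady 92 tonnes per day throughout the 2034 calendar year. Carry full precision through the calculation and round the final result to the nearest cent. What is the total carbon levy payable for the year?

1 Jan – 4 Feb 2034: 35 days × 92 tonnes/day = 3,220 tonnes at £25.85/tonne → £83,237.00
5 Feb – 31 Dec 2034: 330 days × 92 tonnes/day = 30,360 tonnes at £23.37/tonne → £709,513.20

£792,750.20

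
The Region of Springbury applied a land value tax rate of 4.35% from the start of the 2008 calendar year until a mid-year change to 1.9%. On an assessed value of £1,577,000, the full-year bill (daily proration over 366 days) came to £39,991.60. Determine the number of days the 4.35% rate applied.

95 days

Let d = days at the first rate; then 366 − d days at the second rate.
£1,577,000 × [4.35%·d + 1.9%·(366−d)] / 366 = £39,991.60
Solving gives d = 95, so the new rate took effect on 5 Apr 2008.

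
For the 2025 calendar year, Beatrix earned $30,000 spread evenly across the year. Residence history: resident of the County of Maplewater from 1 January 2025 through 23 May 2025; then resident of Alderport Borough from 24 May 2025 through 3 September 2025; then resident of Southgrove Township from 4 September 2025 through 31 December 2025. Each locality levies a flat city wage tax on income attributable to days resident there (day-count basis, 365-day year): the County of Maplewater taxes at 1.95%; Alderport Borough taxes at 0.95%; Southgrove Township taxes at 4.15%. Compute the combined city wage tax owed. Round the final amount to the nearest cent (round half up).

The County of Maplewater, 1 January – 23 May 2025: 143 days → $30,000 × 1.95% × 143/365 = $229.1918
Alderport Borough, 24 May – 3 September 2025: 103 days → $30,000 × 0.95% × 103/365 = $80.4247
Southgrove Township, 4 September – 31 December 2025: 119 days → $30,000 × 4.15% × 119/365 = $405.9041
Total = $715.5205

$715.52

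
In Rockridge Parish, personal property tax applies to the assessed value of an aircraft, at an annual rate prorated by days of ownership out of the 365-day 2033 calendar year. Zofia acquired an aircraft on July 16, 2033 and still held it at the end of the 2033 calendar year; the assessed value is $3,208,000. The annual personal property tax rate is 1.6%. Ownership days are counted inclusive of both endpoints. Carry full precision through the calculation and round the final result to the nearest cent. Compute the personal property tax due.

$23,765.57

Days held (July 16 – December 31, 2033): 169 out of 365
Tax = $3,208,000 × 1.6% × 169/365 = $23,765.5671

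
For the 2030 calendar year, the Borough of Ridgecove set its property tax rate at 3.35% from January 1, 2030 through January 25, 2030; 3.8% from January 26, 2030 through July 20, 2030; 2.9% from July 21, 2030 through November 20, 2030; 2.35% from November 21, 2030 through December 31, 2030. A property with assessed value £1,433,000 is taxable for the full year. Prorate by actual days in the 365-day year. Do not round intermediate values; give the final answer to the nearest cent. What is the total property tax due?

£47,332.19

January 1 – January 25, 2030: 25 days at 3.35% → £1,433,000 × 3.35% × 25/365 = £3,288.0479
January 26 – July 20, 2030: 176 days at 3.8% → £1,433,000 × 3.8% × 176/365 = £26,257.2712
July 21 – November 20, 2030: 123 days at 2.9% → £1,433,000 × 2.9% × 123/365 = £14,004.1397
November 21 – December 31, 2030: 41 days at 2.35% → £1,433,000 × 2.35% × 41/365 = £3,782.7274
Total = £47,332.1863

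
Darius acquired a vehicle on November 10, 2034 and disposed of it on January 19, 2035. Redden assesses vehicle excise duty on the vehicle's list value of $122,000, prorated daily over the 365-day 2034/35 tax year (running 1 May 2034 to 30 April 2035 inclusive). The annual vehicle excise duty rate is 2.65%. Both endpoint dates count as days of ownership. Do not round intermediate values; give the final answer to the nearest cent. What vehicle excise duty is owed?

$628.88

Days held (November 10, 2034 – January 19, 2035): 71 out of 365
Tax = $122,000 × 2.65% × 71/365 = $628.8849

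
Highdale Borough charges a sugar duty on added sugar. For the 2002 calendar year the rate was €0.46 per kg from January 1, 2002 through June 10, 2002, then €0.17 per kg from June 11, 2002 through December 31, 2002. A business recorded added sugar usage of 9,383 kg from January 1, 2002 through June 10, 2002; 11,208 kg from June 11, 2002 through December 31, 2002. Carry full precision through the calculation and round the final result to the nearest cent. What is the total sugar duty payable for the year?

€6,221.54

January 1 – June 10, 2002: 9,383 kg at €0.46/kg → €4,316.18
June 11 – December 31, 2002: 11,208 kg at €0.17/kg → €1,905.36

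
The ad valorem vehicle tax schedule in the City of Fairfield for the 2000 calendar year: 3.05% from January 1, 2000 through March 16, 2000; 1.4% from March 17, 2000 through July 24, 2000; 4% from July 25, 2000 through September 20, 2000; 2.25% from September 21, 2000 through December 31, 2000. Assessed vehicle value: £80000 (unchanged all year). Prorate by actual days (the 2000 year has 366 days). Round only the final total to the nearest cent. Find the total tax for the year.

January 1 – March 16, 2000: 76 days at 3.05% → £80000 × 3.05% × 76/366 = £506.6667
March 17 – July 24, 2000: 130 days at 1.4% → £80000 × 1.4% × 130/366 = £397.8142
July 25 – September 20, 2000: 58 days at 4% → £80000 × 4% × 58/366 = £507.1038
September 21 – December 31, 2000: 102 days at 2.25% → £80000 × 2.25% × 102/366 = £501.6393
Total = £1913.2240

£1913.22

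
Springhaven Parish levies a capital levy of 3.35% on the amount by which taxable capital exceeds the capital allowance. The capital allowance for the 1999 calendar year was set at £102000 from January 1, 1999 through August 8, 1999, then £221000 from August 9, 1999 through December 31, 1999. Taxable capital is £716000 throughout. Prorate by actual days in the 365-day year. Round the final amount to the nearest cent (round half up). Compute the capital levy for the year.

January 1 – August 8, 1999: 220 days, exemption £102000 → (£716000 − £102000) × 3.35% × 220/365 = £12397.7534
August 9 – December 31, 1999: 145 days, exemption £221000 → (£716000 − £221000) × 3.35% × 145/365 = £6587.5685
Total = £18985.3219

£18985.32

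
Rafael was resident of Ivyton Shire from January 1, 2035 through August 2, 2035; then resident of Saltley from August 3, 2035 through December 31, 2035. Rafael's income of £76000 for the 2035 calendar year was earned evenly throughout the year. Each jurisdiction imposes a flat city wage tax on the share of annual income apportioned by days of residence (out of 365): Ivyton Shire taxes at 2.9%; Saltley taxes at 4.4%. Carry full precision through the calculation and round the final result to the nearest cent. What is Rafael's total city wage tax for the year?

Ivyton Shire, January 1 – August 2, 2035: 214 days → £76000 × 2.9% × 214/365 = £1292.2082
Saltley, August 3 – December 31, 2035: 151 days → £76000 × 4.4% × 151/365 = £1383.4082
Total = £2675.6164

£2675.62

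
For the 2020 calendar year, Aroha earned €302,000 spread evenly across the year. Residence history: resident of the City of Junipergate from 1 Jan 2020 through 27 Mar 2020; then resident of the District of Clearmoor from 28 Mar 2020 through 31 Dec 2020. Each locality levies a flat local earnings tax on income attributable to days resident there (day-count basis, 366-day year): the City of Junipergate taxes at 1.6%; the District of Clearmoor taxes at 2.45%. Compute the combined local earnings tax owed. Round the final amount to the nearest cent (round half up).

The City of Junipergate, 1 Jan – 27 Mar 2020: 87 days → €302,000 × 1.6% × 87/366 = €1,148.5902
The District of Clearmoor, 28 Mar – 31 Dec 2020: 279 days → €302,000 × 2.45% × 279/366 = €5,640.2213
Total = €6,788.8115

€6,788.81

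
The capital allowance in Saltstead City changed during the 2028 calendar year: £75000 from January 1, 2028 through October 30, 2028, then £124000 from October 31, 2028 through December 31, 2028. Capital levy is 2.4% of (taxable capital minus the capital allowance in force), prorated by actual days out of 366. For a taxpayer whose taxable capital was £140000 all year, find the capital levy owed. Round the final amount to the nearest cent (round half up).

£1360.79

January 1 – October 30, 2028: 304 days, exemption £75000 → (£140000 − £75000) × 2.4% × 304/366 = £1295.7377
October 31 – December 31, 2028: 62 days, exemption £124000 → (£140000 − £124000) × 2.4% × 62/366 = £65.0492
Total = £1360.7869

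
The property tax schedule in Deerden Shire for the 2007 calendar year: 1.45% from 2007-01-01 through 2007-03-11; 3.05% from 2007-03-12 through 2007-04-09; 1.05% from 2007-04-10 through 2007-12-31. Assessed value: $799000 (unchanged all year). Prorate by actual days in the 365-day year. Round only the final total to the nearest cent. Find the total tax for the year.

2007-01-01 to 2007-03-11: 70 days at 1.45% → $799000 × 1.45% × 70/365 = $2221.8767
2007-03-12 to 2007-04-09: 29 days at 3.05% → $799000 × 3.05% × 29/365 = $1936.2068
2007-04-10 to 2007-12-31: 266 days at 1.05% → $799000 × 1.05% × 266/365 = $6113.9918
Total = $10272.0753

$10272.08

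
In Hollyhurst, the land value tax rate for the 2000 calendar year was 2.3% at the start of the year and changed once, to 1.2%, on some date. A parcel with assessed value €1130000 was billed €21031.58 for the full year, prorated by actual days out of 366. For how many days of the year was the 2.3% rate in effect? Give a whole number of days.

220 days

Let d = days at the first rate; then 366 − d days at the second rate.
€1130000 × [2.3%·d + 1.2%·(366−d)] / 366 = €21031.58
Solving gives d = 220, so the new rate took effect on 8 August 2000.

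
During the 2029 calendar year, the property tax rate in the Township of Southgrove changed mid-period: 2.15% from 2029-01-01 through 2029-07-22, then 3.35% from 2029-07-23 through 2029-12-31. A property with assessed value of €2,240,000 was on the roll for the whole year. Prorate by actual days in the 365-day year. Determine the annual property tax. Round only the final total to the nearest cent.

€60,090.30

2029-01-01 to 2029-07-22: 203 days at 2.15% → €2,240,000 × 2.15% × 203/365 = €26,784.8767
2029-07-23 to 2029-12-31: 162 days at 3.35% → €2,240,000 × 3.35% × 162/365 = €33,305.4247
Total = €60,090.3014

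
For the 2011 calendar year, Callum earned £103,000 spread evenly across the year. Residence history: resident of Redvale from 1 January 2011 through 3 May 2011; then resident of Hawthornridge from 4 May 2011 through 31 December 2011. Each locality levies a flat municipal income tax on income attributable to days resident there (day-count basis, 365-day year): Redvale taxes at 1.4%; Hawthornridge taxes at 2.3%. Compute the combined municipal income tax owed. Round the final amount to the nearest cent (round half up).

Redvale, 1 January – 3 May 2011: 123 days → £103,000 × 1.4% × 123/365 = £485.9342
Hawthornridge, 4 May – 31 December 2011: 242 days → £103,000 × 2.3% × 242/365 = £1,570.6795
Total = £2,056.6137

£2,056.61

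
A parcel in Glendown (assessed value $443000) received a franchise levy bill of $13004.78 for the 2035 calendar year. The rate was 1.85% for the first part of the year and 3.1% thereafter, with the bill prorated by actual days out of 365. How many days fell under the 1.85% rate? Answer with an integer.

48 days

Let d = days at the first rate; then 365 − d days at the second rate.
$443000 × [1.85%·d + 3.1%·(365−d)] / 365 = $13004.78
Solving gives d = 48, so the new rate took effect on February 18, 2035.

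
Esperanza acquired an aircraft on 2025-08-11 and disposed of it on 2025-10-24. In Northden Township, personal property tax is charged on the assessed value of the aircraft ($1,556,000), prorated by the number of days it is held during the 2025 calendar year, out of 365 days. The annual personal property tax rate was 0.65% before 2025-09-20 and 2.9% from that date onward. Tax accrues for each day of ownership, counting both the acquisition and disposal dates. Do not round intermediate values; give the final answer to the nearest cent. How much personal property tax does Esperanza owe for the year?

$5,435.34

2025-08-11 to 2025-09-19: 40 days at 0.65% → $1,556,000 × 0.65% × 40/365 = $1,108.3836
2025-09-20 to 2025-10-24: 35 days at 2.9% → $1,556,000 × 2.9% × 35/365 = $4,326.9589
Total = $5,435.3425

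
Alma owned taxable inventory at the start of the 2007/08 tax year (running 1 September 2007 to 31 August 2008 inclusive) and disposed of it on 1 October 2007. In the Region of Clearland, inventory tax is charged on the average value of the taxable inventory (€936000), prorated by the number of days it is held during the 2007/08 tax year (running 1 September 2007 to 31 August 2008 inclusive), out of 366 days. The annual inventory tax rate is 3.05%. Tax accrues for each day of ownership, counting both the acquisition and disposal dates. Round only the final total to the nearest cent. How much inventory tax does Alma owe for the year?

Days held (1 September – 1 October 2007): 31 out of 366
Tax = €936000 × 3.05% × 31/366 = €2418.0000

€2418.00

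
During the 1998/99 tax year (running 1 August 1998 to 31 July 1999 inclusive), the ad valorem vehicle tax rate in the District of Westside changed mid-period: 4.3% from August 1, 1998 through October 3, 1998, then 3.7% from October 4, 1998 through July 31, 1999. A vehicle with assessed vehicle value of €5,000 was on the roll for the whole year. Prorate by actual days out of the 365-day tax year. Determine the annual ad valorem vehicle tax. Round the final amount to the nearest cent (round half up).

€190.26

August 1 – October 3, 1998: 64 days at 4.3% → €5,000 × 4.3% × 64/365 = €37.6986
October 4, 1998 – July 31, 1999: 301 days at 3.7% → €5,000 × 3.7% × 301/365 = €152.5616
Total = €190.2603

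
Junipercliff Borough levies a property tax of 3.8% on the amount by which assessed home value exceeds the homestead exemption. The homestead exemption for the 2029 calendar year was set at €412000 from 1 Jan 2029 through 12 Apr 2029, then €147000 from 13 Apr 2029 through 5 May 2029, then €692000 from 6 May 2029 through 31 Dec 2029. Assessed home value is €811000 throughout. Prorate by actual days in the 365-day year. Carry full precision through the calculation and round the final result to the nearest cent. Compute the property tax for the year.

1 Jan – 12 Apr 2029: 102 days, exemption €412000 → (€811000 − €412000) × 3.8% × 102/365 = €4237.0521
13 Apr – 5 May 2029: 23 days, exemption €147000 → (€811000 − €147000) × 3.8% × 23/365 = €1589.9616
6 May – 31 Dec 2029: 240 days, exemption €692000 → (€811000 − €692000) × 3.8% × 240/365 = €2973.3699
Total = €8800.3836

€8800.38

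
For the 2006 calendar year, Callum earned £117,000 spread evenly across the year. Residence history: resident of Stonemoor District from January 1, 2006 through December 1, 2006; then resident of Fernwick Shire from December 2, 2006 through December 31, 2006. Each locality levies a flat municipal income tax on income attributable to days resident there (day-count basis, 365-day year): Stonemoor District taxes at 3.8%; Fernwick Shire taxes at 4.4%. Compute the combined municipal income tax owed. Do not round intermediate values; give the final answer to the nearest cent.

Stonemoor District, January 1 – December 1, 2006: 335 days → £117,000 × 3.8% × 335/365 = £4,080.5753
Fernwick Shire, December 2 – December 31, 2006: 30 days → £117,000 × 4.4% × 30/365 = £423.1233
Total = £4,503.6986

£4,503.70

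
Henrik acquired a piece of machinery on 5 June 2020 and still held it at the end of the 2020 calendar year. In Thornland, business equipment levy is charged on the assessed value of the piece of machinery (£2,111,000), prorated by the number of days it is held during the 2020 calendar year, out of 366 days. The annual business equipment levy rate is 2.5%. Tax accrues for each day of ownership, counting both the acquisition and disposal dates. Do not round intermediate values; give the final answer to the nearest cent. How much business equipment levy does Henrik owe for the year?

£30,280.74

Days held (5 June – 31 December 2020): 210 out of 366
Tax = £2,111,000 × 2.5% × 210/366 = £30,280.7377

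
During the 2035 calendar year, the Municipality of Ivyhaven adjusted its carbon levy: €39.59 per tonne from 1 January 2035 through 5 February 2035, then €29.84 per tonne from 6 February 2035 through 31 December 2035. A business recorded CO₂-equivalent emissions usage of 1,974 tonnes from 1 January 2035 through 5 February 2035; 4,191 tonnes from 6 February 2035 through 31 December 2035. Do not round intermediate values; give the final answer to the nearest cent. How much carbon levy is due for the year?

€203,210.10

1 January – 5 February 2035: 1,974 tonnes at €39.59/tonne → €78,150.66
6 February – 31 December 2035: 4,191 tonnes at €29.84/tonne → €125,059.44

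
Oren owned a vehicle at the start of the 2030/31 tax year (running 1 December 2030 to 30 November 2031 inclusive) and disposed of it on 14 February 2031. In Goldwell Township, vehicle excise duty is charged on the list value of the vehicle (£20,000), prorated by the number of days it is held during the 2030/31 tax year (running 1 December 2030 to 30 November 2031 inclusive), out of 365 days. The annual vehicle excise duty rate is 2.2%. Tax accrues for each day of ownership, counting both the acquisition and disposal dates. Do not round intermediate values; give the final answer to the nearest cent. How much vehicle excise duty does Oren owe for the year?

Days held (1 December 2030 – 14 February 2031): 76 out of 365
Tax = £20,000 × 2.2% × 76/365 = £91.6164

£91.62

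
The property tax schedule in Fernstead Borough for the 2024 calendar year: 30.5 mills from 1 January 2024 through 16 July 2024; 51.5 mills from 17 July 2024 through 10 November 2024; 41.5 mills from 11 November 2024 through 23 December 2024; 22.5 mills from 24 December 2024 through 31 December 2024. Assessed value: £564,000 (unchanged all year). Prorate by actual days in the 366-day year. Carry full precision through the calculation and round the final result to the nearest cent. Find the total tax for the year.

1 January – 16 July 2024: 198 days at 30.5 mills → £564,000 × 3.05% × 198/366 = £9,306.0000
17 July – 10 November 2024: 117 days at 51.5 mills → £564,000 × 5.15% × 117/366 = £9,285.1967
11 November – 23 December 2024: 43 days at 41.5 mills → £564,000 × 4.15% × 43/366 = £2,749.8852
24 December – 31 December 2024: 8 days at 22.5 mills → £564,000 × 2.25% × 8/366 = £277.3770
Total = £21,618.4590

£21,618.46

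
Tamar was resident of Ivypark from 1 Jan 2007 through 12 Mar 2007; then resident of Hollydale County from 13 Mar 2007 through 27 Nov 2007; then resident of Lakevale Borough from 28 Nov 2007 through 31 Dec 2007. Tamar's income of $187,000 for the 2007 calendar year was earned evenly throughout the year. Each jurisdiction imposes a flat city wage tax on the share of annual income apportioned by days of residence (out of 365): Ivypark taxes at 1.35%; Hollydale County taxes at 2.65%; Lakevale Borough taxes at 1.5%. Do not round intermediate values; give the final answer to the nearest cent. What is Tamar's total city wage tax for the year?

Ivypark, 1 Jan – 12 Mar 2007: 71 days → $187,000 × 1.35% × 71/365 = $491.0671
Hollydale County, 13 Mar – 27 Nov 2007: 260 days → $187,000 × 2.65% × 260/365 = $3,529.9452
Lakevale Borough, 28 Nov – 31 Dec 2007: 34 days → $187,000 × 1.5% × 34/365 = $261.2877
Total = $4,282.3000

$4,282.30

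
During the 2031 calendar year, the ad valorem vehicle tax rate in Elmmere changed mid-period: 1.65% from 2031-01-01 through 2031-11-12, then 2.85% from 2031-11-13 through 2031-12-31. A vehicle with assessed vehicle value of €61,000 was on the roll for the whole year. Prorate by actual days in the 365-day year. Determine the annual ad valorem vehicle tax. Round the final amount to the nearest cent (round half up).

2031-01-01 to 2031-11-12: 316 days at 1.65% → €61,000 × 1.65% × 316/365 = €871.3808
2031-11-13 to 2031-12-31: 49 days at 2.85% → €61,000 × 2.85% × 49/365 = €233.3877
Total = €1,104.7685

€1,104.77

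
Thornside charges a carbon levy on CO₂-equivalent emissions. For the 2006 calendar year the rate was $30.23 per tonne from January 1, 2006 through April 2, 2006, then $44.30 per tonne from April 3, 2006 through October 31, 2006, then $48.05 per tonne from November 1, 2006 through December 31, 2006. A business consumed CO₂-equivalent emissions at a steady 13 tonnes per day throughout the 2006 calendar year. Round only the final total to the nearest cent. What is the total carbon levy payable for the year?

January 1 – April 2, 2006: 92 days × 13 tonnes/day = 1,196 tonnes at $30.23/tonne → $36,155.08
April 3 – October 31, 2006: 212 days × 13 tonnes/day = 2,756 tonnes at $44.30/tonne → $122,090.80
November 1 – December 31, 2006: 61 days × 13 tonnes/day = 793 tonnes at $48.05/tonne → $38,103.65

$196,349.53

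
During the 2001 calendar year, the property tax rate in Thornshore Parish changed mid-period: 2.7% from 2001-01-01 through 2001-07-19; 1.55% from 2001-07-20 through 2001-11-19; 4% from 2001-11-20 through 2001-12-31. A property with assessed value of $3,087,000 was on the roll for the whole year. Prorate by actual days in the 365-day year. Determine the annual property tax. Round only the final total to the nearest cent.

$76,003.63

2001-01-01 to 2001-07-19: 200 days at 2.7% → $3,087,000 × 2.7% × 200/365 = $45,670.6849
2001-07-20 to 2001-11-19: 123 days at 1.55% → $3,087,000 × 1.55% × 123/365 = $16,124.2890
2001-11-20 to 2001-12-31: 42 days at 4% → $3,087,000 × 4% × 42/365 = $14,208.6575
Total = $76,003.6315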